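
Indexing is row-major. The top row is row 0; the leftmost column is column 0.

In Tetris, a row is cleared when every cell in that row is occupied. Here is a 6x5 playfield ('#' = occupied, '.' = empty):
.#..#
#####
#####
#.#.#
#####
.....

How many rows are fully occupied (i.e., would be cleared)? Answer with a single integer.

Check each row:
  row 0: 3 empty cells -> not full
  row 1: 0 empty cells -> FULL (clear)
  row 2: 0 empty cells -> FULL (clear)
  row 3: 2 empty cells -> not full
  row 4: 0 empty cells -> FULL (clear)
  row 5: 5 empty cells -> not full
Total rows cleared: 3

Answer: 3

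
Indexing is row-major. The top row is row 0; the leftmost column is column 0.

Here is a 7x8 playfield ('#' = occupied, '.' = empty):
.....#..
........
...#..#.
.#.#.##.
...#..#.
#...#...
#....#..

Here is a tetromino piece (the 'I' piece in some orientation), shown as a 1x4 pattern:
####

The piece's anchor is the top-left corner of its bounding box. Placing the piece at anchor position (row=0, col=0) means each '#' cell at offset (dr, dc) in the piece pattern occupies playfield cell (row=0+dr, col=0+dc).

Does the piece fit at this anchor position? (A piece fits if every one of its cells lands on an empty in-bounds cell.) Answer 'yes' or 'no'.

Check each piece cell at anchor (0, 0):
  offset (0,0) -> (0,0): empty -> OK
  offset (0,1) -> (0,1): empty -> OK
  offset (0,2) -> (0,2): empty -> OK
  offset (0,3) -> (0,3): empty -> OK
All cells valid: yes

Answer: yes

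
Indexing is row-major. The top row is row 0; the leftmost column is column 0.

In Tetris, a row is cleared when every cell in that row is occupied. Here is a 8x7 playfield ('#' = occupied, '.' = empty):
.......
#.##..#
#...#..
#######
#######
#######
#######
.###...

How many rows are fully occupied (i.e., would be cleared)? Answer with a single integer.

Check each row:
  row 0: 7 empty cells -> not full
  row 1: 3 empty cells -> not full
  row 2: 5 empty cells -> not full
  row 3: 0 empty cells -> FULL (clear)
  row 4: 0 empty cells -> FULL (clear)
  row 5: 0 empty cells -> FULL (clear)
  row 6: 0 empty cells -> FULL (clear)
  row 7: 4 empty cells -> not full
Total rows cleared: 4

Answer: 4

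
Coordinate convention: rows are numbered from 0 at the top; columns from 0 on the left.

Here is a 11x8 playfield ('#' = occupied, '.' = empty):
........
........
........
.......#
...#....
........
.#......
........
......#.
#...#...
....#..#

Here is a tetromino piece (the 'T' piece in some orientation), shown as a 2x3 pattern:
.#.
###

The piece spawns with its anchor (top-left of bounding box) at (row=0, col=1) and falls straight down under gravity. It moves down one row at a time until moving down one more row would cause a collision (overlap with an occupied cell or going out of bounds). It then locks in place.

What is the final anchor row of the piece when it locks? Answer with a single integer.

Spawn at (row=0, col=1). Try each row:
  row 0: fits
  row 1: fits
  row 2: fits
  row 3: blocked -> lock at row 2

Answer: 2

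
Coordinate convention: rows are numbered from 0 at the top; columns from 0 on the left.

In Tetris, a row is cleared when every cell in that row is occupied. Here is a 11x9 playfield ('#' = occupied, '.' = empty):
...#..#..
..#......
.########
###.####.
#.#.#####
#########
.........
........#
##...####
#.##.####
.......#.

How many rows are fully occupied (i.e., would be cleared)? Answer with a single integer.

Answer: 1

Derivation:
Check each row:
  row 0: 7 empty cells -> not full
  row 1: 8 empty cells -> not full
  row 2: 1 empty cell -> not full
  row 3: 2 empty cells -> not full
  row 4: 2 empty cells -> not full
  row 5: 0 empty cells -> FULL (clear)
  row 6: 9 empty cells -> not full
  row 7: 8 empty cells -> not full
  row 8: 3 empty cells -> not full
  row 9: 2 empty cells -> not full
  row 10: 8 empty cells -> not full
Total rows cleared: 1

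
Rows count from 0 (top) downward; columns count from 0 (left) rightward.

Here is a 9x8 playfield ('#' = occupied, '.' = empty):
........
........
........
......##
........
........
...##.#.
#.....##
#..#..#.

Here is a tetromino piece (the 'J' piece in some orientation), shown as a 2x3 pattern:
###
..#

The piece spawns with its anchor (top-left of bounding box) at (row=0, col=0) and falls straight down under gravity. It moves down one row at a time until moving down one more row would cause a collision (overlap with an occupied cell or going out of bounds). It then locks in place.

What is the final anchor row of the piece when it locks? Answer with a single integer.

Answer: 6

Derivation:
Spawn at (row=0, col=0). Try each row:
  row 0: fits
  row 1: fits
  row 2: fits
  row 3: fits
  row 4: fits
  row 5: fits
  row 6: fits
  row 7: blocked -> lock at row 6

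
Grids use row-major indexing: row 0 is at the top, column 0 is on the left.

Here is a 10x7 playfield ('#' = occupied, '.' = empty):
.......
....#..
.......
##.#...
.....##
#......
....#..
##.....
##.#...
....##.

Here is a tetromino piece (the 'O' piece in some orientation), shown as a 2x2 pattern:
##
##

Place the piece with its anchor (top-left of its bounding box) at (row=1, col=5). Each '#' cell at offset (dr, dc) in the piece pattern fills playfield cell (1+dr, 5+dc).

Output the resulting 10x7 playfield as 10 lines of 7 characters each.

Fill (1+0,5+0) = (1,5)
Fill (1+0,5+1) = (1,6)
Fill (1+1,5+0) = (2,5)
Fill (1+1,5+1) = (2,6)

Answer: .......
....###
.....##
##.#...
.....##
#......
....#..
##.....
##.#...
....##.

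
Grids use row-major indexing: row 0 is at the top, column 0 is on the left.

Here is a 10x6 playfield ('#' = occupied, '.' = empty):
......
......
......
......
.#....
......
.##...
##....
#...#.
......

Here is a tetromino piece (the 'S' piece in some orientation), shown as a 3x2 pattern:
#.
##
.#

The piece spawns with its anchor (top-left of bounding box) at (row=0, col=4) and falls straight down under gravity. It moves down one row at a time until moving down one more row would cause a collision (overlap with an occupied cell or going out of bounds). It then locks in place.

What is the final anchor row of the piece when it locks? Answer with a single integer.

Answer: 6

Derivation:
Spawn at (row=0, col=4). Try each row:
  row 0: fits
  row 1: fits
  row 2: fits
  row 3: fits
  row 4: fits
  row 5: fits
  row 6: fits
  row 7: blocked -> lock at row 6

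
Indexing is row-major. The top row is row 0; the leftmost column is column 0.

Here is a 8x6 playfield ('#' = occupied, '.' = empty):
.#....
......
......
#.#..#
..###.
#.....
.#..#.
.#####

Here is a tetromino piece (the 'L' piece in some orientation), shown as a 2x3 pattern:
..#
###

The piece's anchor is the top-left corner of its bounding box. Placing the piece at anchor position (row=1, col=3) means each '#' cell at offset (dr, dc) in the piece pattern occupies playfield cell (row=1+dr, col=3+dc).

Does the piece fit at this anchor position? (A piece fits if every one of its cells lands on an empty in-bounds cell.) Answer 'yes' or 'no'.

Check each piece cell at anchor (1, 3):
  offset (0,2) -> (1,5): empty -> OK
  offset (1,0) -> (2,3): empty -> OK
  offset (1,1) -> (2,4): empty -> OK
  offset (1,2) -> (2,5): empty -> OK
All cells valid: yes

Answer: yes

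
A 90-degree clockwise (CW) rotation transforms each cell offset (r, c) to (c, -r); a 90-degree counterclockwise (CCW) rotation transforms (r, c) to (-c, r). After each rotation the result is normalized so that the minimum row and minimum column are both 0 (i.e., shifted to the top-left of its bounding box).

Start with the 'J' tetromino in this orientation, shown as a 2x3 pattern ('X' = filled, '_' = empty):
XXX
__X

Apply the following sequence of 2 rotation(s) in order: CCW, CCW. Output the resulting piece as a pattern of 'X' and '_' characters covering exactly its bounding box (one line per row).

Start:
XXX
__X
After rotation 1 (CCW):
XX
X_
X_
After rotation 2 (CCW):
X__
XXX

Answer: X__
XXX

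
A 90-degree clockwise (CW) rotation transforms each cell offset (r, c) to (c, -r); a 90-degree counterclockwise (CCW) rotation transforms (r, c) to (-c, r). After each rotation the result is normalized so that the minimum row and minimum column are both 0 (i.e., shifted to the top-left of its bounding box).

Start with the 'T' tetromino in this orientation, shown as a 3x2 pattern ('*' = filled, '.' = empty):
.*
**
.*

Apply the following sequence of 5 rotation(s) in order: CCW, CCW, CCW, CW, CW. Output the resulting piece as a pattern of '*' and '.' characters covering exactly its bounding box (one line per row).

Start:
.*
**
.*
After rotation 1 (CCW):
***
.*.
After rotation 2 (CCW):
*.
**
*.
After rotation 3 (CCW):
.*.
***
After rotation 4 (CW):
*.
**
*.
After rotation 5 (CW):
***
.*.

Answer: ***
.*.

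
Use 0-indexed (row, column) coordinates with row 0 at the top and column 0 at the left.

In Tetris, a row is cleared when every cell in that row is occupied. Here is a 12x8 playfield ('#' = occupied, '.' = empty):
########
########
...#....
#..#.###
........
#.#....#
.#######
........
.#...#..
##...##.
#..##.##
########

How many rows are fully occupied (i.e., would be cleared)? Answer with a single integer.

Answer: 3

Derivation:
Check each row:
  row 0: 0 empty cells -> FULL (clear)
  row 1: 0 empty cells -> FULL (clear)
  row 2: 7 empty cells -> not full
  row 3: 3 empty cells -> not full
  row 4: 8 empty cells -> not full
  row 5: 5 empty cells -> not full
  row 6: 1 empty cell -> not full
  row 7: 8 empty cells -> not full
  row 8: 6 empty cells -> not full
  row 9: 4 empty cells -> not full
  row 10: 3 empty cells -> not full
  row 11: 0 empty cells -> FULL (clear)
Total rows cleared: 3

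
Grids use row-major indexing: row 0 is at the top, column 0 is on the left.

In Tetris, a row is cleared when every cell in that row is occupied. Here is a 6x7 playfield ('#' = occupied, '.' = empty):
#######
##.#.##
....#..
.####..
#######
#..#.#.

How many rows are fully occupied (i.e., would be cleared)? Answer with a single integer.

Check each row:
  row 0: 0 empty cells -> FULL (clear)
  row 1: 2 empty cells -> not full
  row 2: 6 empty cells -> not full
  row 3: 3 empty cells -> not full
  row 4: 0 empty cells -> FULL (clear)
  row 5: 4 empty cells -> not full
Total rows cleared: 2

Answer: 2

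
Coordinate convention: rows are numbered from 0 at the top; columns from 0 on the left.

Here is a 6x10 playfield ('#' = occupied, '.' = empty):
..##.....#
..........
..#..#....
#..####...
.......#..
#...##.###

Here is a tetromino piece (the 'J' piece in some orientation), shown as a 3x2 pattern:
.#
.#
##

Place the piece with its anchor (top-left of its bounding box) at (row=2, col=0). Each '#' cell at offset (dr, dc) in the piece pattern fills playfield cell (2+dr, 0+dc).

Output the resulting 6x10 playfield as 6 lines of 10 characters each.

Answer: ..##.....#
..........
.##..#....
##.####...
##.....#..
#...##.###

Derivation:
Fill (2+0,0+1) = (2,1)
Fill (2+1,0+1) = (3,1)
Fill (2+2,0+0) = (4,0)
Fill (2+2,0+1) = (4,1)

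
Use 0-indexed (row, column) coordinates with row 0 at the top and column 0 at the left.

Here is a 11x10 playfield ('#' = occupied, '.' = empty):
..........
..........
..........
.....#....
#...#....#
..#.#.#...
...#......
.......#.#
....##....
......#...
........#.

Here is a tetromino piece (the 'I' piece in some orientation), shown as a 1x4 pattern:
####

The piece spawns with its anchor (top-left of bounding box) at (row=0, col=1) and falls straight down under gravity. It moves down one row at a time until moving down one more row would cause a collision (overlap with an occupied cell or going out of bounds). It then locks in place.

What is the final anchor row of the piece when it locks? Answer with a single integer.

Answer: 3

Derivation:
Spawn at (row=0, col=1). Try each row:
  row 0: fits
  row 1: fits
  row 2: fits
  row 3: fits
  row 4: blocked -> lock at row 3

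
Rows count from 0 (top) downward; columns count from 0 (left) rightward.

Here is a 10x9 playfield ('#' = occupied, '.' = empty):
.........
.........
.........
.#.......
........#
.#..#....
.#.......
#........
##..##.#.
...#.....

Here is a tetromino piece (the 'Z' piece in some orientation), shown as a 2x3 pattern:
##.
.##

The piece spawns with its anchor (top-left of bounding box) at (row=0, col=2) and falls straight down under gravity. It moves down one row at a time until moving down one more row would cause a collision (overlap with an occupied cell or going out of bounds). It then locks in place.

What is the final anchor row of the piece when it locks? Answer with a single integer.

Answer: 3

Derivation:
Spawn at (row=0, col=2). Try each row:
  row 0: fits
  row 1: fits
  row 2: fits
  row 3: fits
  row 4: blocked -> lock at row 3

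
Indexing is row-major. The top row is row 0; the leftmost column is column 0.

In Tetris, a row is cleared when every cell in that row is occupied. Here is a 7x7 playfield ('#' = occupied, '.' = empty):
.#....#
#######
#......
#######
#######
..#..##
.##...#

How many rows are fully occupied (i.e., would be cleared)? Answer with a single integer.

Check each row:
  row 0: 5 empty cells -> not full
  row 1: 0 empty cells -> FULL (clear)
  row 2: 6 empty cells -> not full
  row 3: 0 empty cells -> FULL (clear)
  row 4: 0 empty cells -> FULL (clear)
  row 5: 4 empty cells -> not full
  row 6: 4 empty cells -> not full
Total rows cleared: 3

Answer: 3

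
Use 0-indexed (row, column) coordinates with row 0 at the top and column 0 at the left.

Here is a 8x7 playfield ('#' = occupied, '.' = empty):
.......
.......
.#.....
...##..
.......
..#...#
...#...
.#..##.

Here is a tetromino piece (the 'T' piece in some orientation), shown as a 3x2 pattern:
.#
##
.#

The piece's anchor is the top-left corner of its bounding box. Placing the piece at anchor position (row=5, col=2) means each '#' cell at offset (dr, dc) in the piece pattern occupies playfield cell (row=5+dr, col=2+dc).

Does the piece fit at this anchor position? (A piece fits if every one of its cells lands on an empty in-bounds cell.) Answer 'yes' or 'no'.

Answer: no

Derivation:
Check each piece cell at anchor (5, 2):
  offset (0,1) -> (5,3): empty -> OK
  offset (1,0) -> (6,2): empty -> OK
  offset (1,1) -> (6,3): occupied ('#') -> FAIL
  offset (2,1) -> (7,3): empty -> OK
All cells valid: no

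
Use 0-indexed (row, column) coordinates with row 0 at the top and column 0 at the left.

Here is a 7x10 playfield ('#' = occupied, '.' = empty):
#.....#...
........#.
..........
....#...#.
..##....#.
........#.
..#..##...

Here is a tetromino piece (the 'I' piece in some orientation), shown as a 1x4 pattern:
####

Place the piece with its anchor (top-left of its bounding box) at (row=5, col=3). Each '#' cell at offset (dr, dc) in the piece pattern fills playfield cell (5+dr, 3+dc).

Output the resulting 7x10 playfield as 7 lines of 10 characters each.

Fill (5+0,3+0) = (5,3)
Fill (5+0,3+1) = (5,4)
Fill (5+0,3+2) = (5,5)
Fill (5+0,3+3) = (5,6)

Answer: #.....#...
........#.
..........
....#...#.
..##....#.
...####.#.
..#..##...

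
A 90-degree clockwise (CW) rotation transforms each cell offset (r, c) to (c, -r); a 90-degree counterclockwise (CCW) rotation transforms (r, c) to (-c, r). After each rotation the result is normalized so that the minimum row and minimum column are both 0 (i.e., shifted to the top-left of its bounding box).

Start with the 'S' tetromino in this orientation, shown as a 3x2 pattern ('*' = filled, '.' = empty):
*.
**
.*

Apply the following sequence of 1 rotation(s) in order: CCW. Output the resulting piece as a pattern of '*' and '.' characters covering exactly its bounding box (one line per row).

Answer: .**
**.

Derivation:
Start:
*.
**
.*
After rotation 1 (CCW):
.**
**.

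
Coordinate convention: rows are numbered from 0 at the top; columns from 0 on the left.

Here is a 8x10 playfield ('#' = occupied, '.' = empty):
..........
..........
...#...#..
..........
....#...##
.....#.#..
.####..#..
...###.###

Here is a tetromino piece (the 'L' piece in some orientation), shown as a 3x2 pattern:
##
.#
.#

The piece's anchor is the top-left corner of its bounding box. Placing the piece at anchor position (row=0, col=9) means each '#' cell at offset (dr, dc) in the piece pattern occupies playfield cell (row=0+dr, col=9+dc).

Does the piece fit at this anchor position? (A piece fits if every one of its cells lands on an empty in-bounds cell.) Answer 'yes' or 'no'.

Check each piece cell at anchor (0, 9):
  offset (0,0) -> (0,9): empty -> OK
  offset (0,1) -> (0,10): out of bounds -> FAIL
  offset (1,1) -> (1,10): out of bounds -> FAIL
  offset (2,1) -> (2,10): out of bounds -> FAIL
All cells valid: no

Answer: no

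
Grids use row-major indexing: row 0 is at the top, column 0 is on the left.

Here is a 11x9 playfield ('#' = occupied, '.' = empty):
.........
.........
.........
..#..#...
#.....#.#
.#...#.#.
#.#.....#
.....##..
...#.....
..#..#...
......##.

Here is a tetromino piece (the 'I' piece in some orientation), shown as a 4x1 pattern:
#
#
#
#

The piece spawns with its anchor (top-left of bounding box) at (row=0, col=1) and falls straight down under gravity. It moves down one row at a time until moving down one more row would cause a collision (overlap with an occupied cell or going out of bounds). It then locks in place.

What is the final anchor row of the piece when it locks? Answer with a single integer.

Answer: 1

Derivation:
Spawn at (row=0, col=1). Try each row:
  row 0: fits
  row 1: fits
  row 2: blocked -> lock at row 1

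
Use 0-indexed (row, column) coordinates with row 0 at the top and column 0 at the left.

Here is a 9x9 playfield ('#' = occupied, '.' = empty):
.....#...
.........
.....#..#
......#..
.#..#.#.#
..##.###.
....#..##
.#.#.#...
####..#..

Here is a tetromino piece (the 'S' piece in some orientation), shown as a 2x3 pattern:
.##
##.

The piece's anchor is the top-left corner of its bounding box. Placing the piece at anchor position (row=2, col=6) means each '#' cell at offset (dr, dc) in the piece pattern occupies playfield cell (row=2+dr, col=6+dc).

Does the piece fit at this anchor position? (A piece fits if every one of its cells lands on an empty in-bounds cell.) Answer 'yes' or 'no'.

Answer: no

Derivation:
Check each piece cell at anchor (2, 6):
  offset (0,1) -> (2,7): empty -> OK
  offset (0,2) -> (2,8): occupied ('#') -> FAIL
  offset (1,0) -> (3,6): occupied ('#') -> FAIL
  offset (1,1) -> (3,7): empty -> OK
All cells valid: no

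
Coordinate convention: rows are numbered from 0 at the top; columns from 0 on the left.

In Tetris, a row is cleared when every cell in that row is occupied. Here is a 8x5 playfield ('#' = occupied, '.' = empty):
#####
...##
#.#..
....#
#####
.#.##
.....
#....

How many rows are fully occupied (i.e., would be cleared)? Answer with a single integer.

Answer: 2

Derivation:
Check each row:
  row 0: 0 empty cells -> FULL (clear)
  row 1: 3 empty cells -> not full
  row 2: 3 empty cells -> not full
  row 3: 4 empty cells -> not full
  row 4: 0 empty cells -> FULL (clear)
  row 5: 2 empty cells -> not full
  row 6: 5 empty cells -> not full
  row 7: 4 empty cells -> not full
Total rows cleared: 2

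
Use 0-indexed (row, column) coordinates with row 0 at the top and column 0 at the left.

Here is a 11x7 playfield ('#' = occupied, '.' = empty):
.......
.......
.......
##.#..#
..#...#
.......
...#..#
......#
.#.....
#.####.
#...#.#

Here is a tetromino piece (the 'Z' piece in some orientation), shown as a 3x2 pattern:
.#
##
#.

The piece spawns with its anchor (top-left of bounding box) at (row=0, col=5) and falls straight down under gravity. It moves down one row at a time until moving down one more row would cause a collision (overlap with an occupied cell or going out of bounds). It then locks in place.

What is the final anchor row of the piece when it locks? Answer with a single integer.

Spawn at (row=0, col=5). Try each row:
  row 0: fits
  row 1: fits
  row 2: blocked -> lock at row 1

Answer: 1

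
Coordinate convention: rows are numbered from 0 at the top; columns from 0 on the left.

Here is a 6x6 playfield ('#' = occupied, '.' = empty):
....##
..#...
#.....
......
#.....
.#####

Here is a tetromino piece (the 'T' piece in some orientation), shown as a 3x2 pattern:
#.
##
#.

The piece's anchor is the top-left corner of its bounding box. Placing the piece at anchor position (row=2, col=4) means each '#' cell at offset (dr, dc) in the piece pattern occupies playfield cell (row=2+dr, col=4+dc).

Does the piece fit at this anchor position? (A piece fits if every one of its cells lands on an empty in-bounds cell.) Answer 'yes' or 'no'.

Answer: yes

Derivation:
Check each piece cell at anchor (2, 4):
  offset (0,0) -> (2,4): empty -> OK
  offset (1,0) -> (3,4): empty -> OK
  offset (1,1) -> (3,5): empty -> OK
  offset (2,0) -> (4,4): empty -> OK
All cells valid: yes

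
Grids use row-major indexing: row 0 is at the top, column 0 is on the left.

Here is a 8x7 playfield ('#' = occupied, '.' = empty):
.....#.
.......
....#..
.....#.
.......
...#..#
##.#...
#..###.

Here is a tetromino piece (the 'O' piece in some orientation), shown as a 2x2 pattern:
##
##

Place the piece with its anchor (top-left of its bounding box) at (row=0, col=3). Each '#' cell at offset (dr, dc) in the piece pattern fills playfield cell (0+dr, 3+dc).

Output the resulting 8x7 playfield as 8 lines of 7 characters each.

Fill (0+0,3+0) = (0,3)
Fill (0+0,3+1) = (0,4)
Fill (0+1,3+0) = (1,3)
Fill (0+1,3+1) = (1,4)

Answer: ...###.
...##..
....#..
.....#.
.......
...#..#
##.#...
#..###.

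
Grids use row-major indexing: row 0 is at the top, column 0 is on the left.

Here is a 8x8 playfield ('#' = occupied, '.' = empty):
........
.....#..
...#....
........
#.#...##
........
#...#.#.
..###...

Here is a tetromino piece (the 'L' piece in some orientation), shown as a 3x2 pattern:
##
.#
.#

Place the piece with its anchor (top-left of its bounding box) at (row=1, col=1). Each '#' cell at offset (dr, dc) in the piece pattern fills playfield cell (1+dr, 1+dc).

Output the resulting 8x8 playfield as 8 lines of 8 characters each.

Answer: ........
.##..#..
..##....
..#.....
#.#...##
........
#...#.#.
..###...

Derivation:
Fill (1+0,1+0) = (1,1)
Fill (1+0,1+1) = (1,2)
Fill (1+1,1+1) = (2,2)
Fill (1+2,1+1) = (3,2)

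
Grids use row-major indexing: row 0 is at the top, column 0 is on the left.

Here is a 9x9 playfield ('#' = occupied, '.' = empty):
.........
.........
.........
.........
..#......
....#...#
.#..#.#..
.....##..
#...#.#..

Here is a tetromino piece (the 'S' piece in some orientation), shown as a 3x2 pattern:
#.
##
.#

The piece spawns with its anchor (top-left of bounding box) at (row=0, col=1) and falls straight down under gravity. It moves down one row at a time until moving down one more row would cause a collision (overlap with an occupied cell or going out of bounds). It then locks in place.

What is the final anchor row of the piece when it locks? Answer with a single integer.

Spawn at (row=0, col=1). Try each row:
  row 0: fits
  row 1: fits
  row 2: blocked -> lock at row 1

Answer: 1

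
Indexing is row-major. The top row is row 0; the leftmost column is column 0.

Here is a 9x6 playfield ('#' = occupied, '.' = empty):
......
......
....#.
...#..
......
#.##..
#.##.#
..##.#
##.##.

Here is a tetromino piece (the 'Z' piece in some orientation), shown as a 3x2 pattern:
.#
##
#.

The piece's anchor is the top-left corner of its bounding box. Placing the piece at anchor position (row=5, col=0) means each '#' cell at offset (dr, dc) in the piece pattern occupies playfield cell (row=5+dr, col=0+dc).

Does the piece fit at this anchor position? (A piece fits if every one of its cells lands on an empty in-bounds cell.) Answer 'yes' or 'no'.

Answer: no

Derivation:
Check each piece cell at anchor (5, 0):
  offset (0,1) -> (5,1): empty -> OK
  offset (1,0) -> (6,0): occupied ('#') -> FAIL
  offset (1,1) -> (6,1): empty -> OK
  offset (2,0) -> (7,0): empty -> OK
All cells valid: no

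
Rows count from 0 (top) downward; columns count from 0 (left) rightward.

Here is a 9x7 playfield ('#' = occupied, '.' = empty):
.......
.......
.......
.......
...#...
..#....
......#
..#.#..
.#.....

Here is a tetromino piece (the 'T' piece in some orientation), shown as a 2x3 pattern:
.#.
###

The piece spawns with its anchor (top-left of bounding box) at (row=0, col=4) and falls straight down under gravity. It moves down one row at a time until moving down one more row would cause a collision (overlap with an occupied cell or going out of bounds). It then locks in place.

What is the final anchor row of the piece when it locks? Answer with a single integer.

Answer: 4

Derivation:
Spawn at (row=0, col=4). Try each row:
  row 0: fits
  row 1: fits
  row 2: fits
  row 3: fits
  row 4: fits
  row 5: blocked -> lock at row 4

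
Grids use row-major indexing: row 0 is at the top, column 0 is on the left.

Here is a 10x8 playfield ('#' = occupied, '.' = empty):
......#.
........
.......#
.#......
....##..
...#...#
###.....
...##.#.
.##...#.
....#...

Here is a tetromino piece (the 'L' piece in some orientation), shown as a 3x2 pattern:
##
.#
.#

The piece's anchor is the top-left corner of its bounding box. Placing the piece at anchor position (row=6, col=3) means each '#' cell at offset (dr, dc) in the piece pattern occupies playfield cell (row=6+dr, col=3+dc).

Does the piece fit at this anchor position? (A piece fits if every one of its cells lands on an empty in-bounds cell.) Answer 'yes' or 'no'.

Check each piece cell at anchor (6, 3):
  offset (0,0) -> (6,3): empty -> OK
  offset (0,1) -> (6,4): empty -> OK
  offset (1,1) -> (7,4): occupied ('#') -> FAIL
  offset (2,1) -> (8,4): empty -> OK
All cells valid: no

Answer: no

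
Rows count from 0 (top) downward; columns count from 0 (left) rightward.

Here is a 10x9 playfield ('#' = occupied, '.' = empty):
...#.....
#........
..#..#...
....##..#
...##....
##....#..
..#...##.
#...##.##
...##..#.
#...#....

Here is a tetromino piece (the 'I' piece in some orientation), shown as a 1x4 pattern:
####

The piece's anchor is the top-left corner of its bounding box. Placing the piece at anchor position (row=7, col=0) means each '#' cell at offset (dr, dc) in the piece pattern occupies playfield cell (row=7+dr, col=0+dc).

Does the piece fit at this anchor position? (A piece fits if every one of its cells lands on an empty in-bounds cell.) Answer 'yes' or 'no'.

Check each piece cell at anchor (7, 0):
  offset (0,0) -> (7,0): occupied ('#') -> FAIL
  offset (0,1) -> (7,1): empty -> OK
  offset (0,2) -> (7,2): empty -> OK
  offset (0,3) -> (7,3): empty -> OK
All cells valid: no

Answer: no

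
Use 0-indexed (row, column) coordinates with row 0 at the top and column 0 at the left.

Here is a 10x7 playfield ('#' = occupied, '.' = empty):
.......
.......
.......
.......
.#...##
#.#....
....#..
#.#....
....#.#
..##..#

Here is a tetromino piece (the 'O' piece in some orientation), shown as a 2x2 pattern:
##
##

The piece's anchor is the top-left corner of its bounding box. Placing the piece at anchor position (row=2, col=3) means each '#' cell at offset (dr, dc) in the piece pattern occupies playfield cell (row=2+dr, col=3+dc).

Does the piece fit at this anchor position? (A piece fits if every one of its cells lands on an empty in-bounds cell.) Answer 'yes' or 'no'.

Check each piece cell at anchor (2, 3):
  offset (0,0) -> (2,3): empty -> OK
  offset (0,1) -> (2,4): empty -> OK
  offset (1,0) -> (3,3): empty -> OK
  offset (1,1) -> (3,4): empty -> OK
All cells valid: yes

Answer: yes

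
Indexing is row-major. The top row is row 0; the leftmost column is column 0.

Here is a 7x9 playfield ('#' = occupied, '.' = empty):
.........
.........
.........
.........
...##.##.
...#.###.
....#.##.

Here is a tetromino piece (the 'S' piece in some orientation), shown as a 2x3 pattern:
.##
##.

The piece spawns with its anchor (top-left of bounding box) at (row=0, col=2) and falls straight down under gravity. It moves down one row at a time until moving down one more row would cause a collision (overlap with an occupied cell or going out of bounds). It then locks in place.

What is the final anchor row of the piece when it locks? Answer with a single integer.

Spawn at (row=0, col=2). Try each row:
  row 0: fits
  row 1: fits
  row 2: fits
  row 3: blocked -> lock at row 2

Answer: 2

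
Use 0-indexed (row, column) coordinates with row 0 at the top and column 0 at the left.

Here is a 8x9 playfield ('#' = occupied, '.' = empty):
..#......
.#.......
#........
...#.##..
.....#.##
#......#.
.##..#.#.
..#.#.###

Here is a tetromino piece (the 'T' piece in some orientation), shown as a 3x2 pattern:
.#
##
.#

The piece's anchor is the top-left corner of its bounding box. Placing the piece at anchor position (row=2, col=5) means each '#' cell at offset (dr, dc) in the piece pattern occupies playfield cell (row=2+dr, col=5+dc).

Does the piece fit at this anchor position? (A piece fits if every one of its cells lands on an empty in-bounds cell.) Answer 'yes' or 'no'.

Check each piece cell at anchor (2, 5):
  offset (0,1) -> (2,6): empty -> OK
  offset (1,0) -> (3,5): occupied ('#') -> FAIL
  offset (1,1) -> (3,6): occupied ('#') -> FAIL
  offset (2,1) -> (4,6): empty -> OK
All cells valid: no

Answer: no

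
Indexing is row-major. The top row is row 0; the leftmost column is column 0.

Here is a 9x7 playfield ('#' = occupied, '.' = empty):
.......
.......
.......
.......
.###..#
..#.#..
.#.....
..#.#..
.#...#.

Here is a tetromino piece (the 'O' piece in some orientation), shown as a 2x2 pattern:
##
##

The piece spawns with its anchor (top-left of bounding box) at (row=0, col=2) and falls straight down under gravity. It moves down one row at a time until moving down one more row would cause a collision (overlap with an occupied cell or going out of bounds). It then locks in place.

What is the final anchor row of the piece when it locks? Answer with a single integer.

Answer: 2

Derivation:
Spawn at (row=0, col=2). Try each row:
  row 0: fits
  row 1: fits
  row 2: fits
  row 3: blocked -> lock at row 2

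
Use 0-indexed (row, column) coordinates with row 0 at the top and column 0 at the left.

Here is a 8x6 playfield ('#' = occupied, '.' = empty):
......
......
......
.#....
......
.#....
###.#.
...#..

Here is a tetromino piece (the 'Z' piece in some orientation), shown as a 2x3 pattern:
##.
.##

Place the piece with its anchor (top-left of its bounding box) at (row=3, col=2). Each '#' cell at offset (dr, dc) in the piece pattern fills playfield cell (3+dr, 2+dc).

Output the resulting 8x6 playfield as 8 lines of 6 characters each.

Answer: ......
......
......
.###..
...##.
.#....
###.#.
...#..

Derivation:
Fill (3+0,2+0) = (3,2)
Fill (3+0,2+1) = (3,3)
Fill (3+1,2+1) = (4,3)
Fill (3+1,2+2) = (4,4)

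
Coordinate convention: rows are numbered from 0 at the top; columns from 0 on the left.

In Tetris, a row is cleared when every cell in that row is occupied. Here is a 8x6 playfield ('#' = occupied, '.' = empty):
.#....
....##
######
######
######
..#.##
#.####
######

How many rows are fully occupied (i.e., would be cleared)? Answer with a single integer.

Answer: 4

Derivation:
Check each row:
  row 0: 5 empty cells -> not full
  row 1: 4 empty cells -> not full
  row 2: 0 empty cells -> FULL (clear)
  row 3: 0 empty cells -> FULL (clear)
  row 4: 0 empty cells -> FULL (clear)
  row 5: 3 empty cells -> not full
  row 6: 1 empty cell -> not full
  row 7: 0 empty cells -> FULL (clear)
Total rows cleared: 4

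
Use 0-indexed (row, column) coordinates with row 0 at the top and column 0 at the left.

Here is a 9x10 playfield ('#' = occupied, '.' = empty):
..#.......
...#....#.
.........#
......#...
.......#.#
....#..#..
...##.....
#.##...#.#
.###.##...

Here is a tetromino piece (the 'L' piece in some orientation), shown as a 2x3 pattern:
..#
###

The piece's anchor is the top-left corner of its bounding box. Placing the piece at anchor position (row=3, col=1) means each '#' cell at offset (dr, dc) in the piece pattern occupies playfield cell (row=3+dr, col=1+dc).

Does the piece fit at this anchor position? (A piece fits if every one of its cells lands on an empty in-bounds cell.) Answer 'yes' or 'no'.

Answer: yes

Derivation:
Check each piece cell at anchor (3, 1):
  offset (0,2) -> (3,3): empty -> OK
  offset (1,0) -> (4,1): empty -> OK
  offset (1,1) -> (4,2): empty -> OK
  offset (1,2) -> (4,3): empty -> OK
All cells valid: yes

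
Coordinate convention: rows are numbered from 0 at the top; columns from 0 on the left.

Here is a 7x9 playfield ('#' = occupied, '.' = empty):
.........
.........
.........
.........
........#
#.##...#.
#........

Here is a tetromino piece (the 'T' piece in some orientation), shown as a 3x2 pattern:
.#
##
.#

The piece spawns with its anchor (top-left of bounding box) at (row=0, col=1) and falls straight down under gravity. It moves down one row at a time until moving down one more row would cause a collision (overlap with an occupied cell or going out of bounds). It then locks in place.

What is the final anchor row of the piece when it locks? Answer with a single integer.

Spawn at (row=0, col=1). Try each row:
  row 0: fits
  row 1: fits
  row 2: fits
  row 3: blocked -> lock at row 2

Answer: 2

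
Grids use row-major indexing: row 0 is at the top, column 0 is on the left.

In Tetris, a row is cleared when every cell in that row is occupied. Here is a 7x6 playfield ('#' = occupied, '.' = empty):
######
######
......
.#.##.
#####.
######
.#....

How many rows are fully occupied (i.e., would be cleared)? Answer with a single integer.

Answer: 3

Derivation:
Check each row:
  row 0: 0 empty cells -> FULL (clear)
  row 1: 0 empty cells -> FULL (clear)
  row 2: 6 empty cells -> not full
  row 3: 3 empty cells -> not full
  row 4: 1 empty cell -> not full
  row 5: 0 empty cells -> FULL (clear)
  row 6: 5 empty cells -> not full
Total rows cleared: 3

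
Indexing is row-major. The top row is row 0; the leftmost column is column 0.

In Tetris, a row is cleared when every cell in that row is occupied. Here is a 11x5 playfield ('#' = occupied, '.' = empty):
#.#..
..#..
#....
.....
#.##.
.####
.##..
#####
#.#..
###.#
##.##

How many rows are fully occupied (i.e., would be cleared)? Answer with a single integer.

Check each row:
  row 0: 3 empty cells -> not full
  row 1: 4 empty cells -> not full
  row 2: 4 empty cells -> not full
  row 3: 5 empty cells -> not full
  row 4: 2 empty cells -> not full
  row 5: 1 empty cell -> not full
  row 6: 3 empty cells -> not full
  row 7: 0 empty cells -> FULL (clear)
  row 8: 3 empty cells -> not full
  row 9: 1 empty cell -> not full
  row 10: 1 empty cell -> not full
Total rows cleared: 1

Answer: 1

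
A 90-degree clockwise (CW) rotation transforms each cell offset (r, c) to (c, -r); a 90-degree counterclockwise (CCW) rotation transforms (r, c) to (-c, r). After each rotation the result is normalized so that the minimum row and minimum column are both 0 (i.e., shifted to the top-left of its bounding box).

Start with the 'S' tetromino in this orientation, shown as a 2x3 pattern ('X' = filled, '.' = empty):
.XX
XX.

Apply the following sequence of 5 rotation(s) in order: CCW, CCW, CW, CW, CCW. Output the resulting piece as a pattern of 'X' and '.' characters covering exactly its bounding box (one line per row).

Answer: X.
XX
.X

Derivation:
Start:
.XX
XX.
After rotation 1 (CCW):
X.
XX
.X
After rotation 2 (CCW):
.XX
XX.
After rotation 3 (CW):
X.
XX
.X
After rotation 4 (CW):
.XX
XX.
After rotation 5 (CCW):
X.
XX
.X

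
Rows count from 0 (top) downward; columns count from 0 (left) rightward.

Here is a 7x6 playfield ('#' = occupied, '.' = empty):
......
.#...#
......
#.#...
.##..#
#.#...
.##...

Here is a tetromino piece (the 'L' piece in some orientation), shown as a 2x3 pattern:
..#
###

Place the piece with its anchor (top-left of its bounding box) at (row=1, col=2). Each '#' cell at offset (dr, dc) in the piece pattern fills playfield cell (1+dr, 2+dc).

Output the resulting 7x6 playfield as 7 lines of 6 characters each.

Answer: ......
.#..##
..###.
#.#...
.##..#
#.#...
.##...

Derivation:
Fill (1+0,2+2) = (1,4)
Fill (1+1,2+0) = (2,2)
Fill (1+1,2+1) = (2,3)
Fill (1+1,2+2) = (2,4)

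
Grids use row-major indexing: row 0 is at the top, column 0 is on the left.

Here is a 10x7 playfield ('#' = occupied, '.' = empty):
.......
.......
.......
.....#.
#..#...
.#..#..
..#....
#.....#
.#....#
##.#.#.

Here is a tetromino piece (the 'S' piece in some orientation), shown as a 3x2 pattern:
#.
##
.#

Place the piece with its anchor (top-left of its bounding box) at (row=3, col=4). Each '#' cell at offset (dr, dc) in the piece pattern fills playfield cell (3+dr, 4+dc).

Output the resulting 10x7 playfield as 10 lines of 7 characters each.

Fill (3+0,4+0) = (3,4)
Fill (3+1,4+0) = (4,4)
Fill (3+1,4+1) = (4,5)
Fill (3+2,4+1) = (5,5)

Answer: .......
.......
.......
....##.
#..###.
.#..##.
..#....
#.....#
.#....#
##.#.#.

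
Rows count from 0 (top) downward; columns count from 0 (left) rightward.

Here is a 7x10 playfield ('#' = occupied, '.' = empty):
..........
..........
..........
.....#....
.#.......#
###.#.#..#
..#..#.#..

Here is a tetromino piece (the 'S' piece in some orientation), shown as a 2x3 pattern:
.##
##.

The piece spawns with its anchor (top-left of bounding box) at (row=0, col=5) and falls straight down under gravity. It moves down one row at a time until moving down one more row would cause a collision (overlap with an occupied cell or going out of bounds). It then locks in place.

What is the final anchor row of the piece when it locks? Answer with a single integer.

Answer: 1

Derivation:
Spawn at (row=0, col=5). Try each row:
  row 0: fits
  row 1: fits
  row 2: blocked -> lock at row 1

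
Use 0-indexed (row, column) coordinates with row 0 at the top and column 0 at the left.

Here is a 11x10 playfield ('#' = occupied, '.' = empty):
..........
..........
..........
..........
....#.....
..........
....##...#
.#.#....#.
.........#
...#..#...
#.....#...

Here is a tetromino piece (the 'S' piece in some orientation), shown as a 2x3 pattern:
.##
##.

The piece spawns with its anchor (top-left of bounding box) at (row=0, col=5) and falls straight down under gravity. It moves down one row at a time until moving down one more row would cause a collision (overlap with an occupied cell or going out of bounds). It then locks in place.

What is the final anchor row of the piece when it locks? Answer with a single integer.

Answer: 4

Derivation:
Spawn at (row=0, col=5). Try each row:
  row 0: fits
  row 1: fits
  row 2: fits
  row 3: fits
  row 4: fits
  row 5: blocked -> lock at row 4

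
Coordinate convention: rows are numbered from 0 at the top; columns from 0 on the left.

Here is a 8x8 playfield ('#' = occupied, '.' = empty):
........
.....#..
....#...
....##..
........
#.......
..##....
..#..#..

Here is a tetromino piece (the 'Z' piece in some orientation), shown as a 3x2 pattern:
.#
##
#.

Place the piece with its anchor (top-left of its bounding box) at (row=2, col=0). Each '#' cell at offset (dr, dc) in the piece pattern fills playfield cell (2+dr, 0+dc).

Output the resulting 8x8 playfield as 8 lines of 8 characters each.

Answer: ........
.....#..
.#..#...
##..##..
#.......
#.......
..##....
..#..#..

Derivation:
Fill (2+0,0+1) = (2,1)
Fill (2+1,0+0) = (3,0)
Fill (2+1,0+1) = (3,1)
Fill (2+2,0+0) = (4,0)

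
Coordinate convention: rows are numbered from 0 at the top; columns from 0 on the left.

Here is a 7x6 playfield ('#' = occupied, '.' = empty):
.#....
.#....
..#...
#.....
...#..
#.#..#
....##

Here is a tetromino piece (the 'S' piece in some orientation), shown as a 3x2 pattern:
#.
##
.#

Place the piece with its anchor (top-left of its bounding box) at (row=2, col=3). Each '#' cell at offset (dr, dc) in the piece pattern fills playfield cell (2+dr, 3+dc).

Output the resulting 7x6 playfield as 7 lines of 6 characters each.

Answer: .#....
.#....
..##..
#..##.
...##.
#.#..#
....##

Derivation:
Fill (2+0,3+0) = (2,3)
Fill (2+1,3+0) = (3,3)
Fill (2+1,3+1) = (3,4)
Fill (2+2,3+1) = (4,4)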